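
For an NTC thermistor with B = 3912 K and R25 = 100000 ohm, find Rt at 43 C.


NTC thermistor equation: Rt = R25 * exp(B * (1/T - 1/T25)).
T in Kelvin: 316.15 K, T25 = 298.15 K
1/T - 1/T25 = 1/316.15 - 1/298.15 = -0.00019096
B * (1/T - 1/T25) = 3912 * -0.00019096 = -0.747
Rt = 100000 * exp(-0.747) = 47376.7 ohm

47376.7 ohm


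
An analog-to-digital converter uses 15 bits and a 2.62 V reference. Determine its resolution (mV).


The resolution (LSB) of an ADC is Vref / 2^n.
LSB = 2.62 / 2^15
LSB = 2.62 / 32768
LSB = 7.996e-05 V = 0.07995605 mV

0.07995605 mV


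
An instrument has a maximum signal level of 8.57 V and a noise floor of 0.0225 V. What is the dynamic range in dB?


Dynamic range = 20 * log10(Vmax / Vnoise).
DR = 20 * log10(8.57 / 0.0225)
DR = 20 * log10(380.89)
DR = 51.62 dB

51.62 dB


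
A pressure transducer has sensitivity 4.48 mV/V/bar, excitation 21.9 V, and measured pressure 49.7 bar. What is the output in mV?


Output = sensitivity * Vex * P.
Vout = 4.48 * 21.9 * 49.7
Vout = 98.112 * 49.7
Vout = 4876.17 mV

4876.17 mV


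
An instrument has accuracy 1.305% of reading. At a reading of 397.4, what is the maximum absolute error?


Absolute error = (accuracy% / 100) * reading.
Error = (1.305 / 100) * 397.4
Error = 0.01305 * 397.4
Error = 5.1861

5.1861


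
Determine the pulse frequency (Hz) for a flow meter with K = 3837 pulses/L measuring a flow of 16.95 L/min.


Frequency = K * Q / 60 (converting L/min to L/s).
f = 3837 * 16.95 / 60
f = 65037.15 / 60
f = 1083.95 Hz

1083.95 Hz


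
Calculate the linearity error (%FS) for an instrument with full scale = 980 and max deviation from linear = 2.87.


Linearity error = (max deviation / full scale) * 100%.
Linearity = (2.87 / 980) * 100
Linearity = 0.293 %FS

0.293 %FS


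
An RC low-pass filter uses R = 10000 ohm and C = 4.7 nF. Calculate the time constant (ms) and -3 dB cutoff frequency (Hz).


Time constant: tau = R * C.
tau = 10000 * 4.70e-09 = 4.7e-05 s
tau = 0.047 ms
Cutoff frequency: fc = 1 / (2*pi*R*C).
fc = 1 / (2*pi*4.7e-05) = 3386.28 Hz

tau = 0.047 ms, fc = 3386.28 Hz


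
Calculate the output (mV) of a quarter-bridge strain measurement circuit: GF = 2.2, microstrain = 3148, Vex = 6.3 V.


Quarter bridge output: Vout = (GF * epsilon * Vex) / 4.
Vout = (2.2 * 3148e-6 * 6.3) / 4
Vout = 0.04363128 / 4 V
Vout = 0.01090782 V = 10.9078 mV

10.9078 mV


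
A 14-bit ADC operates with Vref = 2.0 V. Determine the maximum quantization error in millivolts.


The maximum quantization error is +/- LSB/2.
LSB = Vref / 2^n = 2.0 / 16384 = 0.00012207 V
Max error = LSB / 2 = 0.00012207 / 2 = 6.104e-05 V
Max error = 0.061 mV

0.061 mV


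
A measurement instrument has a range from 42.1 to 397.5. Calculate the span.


Span = upper range - lower range.
Span = 397.5 - (42.1)
Span = 355.4

355.4


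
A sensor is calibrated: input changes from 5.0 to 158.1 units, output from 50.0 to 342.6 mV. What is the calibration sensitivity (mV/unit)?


Sensitivity = (y2 - y1) / (x2 - x1).
S = (342.6 - 50.0) / (158.1 - 5.0)
S = 292.6 / 153.1
S = 1.9112 mV/unit

1.9112 mV/unit


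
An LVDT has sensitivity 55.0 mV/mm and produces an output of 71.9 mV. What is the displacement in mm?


Displacement = Vout / sensitivity.
d = 71.9 / 55.0
d = 1.307 mm

1.307 mm


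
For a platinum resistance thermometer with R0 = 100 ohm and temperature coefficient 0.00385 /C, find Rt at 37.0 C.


The RTD equation: Rt = R0 * (1 + alpha * T).
Rt = 100 * (1 + 0.00385 * 37.0)
Rt = 100 * (1 + 0.14245)
Rt = 100 * 1.14245
Rt = 114.245 ohm

114.245 ohm


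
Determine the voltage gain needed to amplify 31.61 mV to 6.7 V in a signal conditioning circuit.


Gain = Vout / Vin (converting to same units).
G = 6.7 V / 31.61 mV
G = 6700.0 mV / 31.61 mV
G = 211.96

211.96


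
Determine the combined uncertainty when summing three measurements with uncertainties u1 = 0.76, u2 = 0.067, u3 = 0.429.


For a sum of independent quantities, uc = sqrt(u1^2 + u2^2 + u3^2).
uc = sqrt(0.76^2 + 0.067^2 + 0.429^2)
uc = sqrt(0.5776 + 0.004489 + 0.184041)
uc = 0.8753

0.8753


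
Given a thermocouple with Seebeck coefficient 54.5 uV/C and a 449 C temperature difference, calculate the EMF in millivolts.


The thermocouple output V = sensitivity * dT.
V = 54.5 uV/C * 449 C
V = 24470.5 uV
V = 24.471 mV

24.471 mV


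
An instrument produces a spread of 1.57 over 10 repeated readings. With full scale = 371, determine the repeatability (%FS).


Repeatability = (spread / full scale) * 100%.
R = (1.57 / 371) * 100
R = 0.423 %FS

0.423 %FS


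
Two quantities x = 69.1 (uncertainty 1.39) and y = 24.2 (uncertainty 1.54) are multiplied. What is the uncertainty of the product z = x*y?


For a product z = x*y, the relative uncertainty is:
uz/z = sqrt((ux/x)^2 + (uy/y)^2)
Relative uncertainties: ux/x = 1.39/69.1 = 0.020116
uy/y = 1.54/24.2 = 0.063636
z = 69.1 * 24.2 = 1672.2
uz = 1672.2 * sqrt(0.020116^2 + 0.063636^2) = 111.604

111.604


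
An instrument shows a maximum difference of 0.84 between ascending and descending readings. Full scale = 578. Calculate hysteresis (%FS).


Hysteresis = (max difference / full scale) * 100%.
H = (0.84 / 578) * 100
H = 0.145 %FS

0.145 %FS


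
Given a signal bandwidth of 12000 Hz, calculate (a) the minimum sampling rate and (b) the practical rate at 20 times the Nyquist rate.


By Nyquist theorem, fs_min = 2 * fmax.
fs_min = 2 * 12000 = 24000 Hz
Practical rate = 20 * fs_min = 20 * 24000 = 480000 Hz

fs_min = 24000 Hz, fs_practical = 480000 Hz


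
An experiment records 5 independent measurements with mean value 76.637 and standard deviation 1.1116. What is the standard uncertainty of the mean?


The standard uncertainty for Type A evaluation is u = s / sqrt(n).
u = 1.1116 / sqrt(5)
u = 1.1116 / 2.2361
u = 0.4971

0.4971


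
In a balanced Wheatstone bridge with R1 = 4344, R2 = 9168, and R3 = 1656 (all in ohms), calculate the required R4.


At balance: R1*R4 = R2*R3, so R4 = R2*R3/R1.
R4 = 9168 * 1656 / 4344
R4 = 15182208 / 4344
R4 = 3494.98 ohm

3494.98 ohm


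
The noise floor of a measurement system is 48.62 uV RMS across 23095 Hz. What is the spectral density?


Noise spectral density = Vrms / sqrt(BW).
NSD = 48.62 / sqrt(23095)
NSD = 48.62 / 151.9704
NSD = 0.3199 uV/sqrt(Hz)

0.3199 uV/sqrt(Hz)


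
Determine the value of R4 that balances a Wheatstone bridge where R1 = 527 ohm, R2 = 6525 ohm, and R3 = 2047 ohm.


At balance: R1*R4 = R2*R3, so R4 = R2*R3/R1.
R4 = 6525 * 2047 / 527
R4 = 13356675 / 527
R4 = 25344.73 ohm

25344.73 ohm


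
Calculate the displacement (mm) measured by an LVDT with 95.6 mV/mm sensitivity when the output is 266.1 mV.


Displacement = Vout / sensitivity.
d = 266.1 / 95.6
d = 2.783 mm

2.783 mm


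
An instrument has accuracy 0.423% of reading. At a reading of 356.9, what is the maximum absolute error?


Absolute error = (accuracy% / 100) * reading.
Error = (0.423 / 100) * 356.9
Error = 0.00423 * 356.9
Error = 1.5097

1.5097


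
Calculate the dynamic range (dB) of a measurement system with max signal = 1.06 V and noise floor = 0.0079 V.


Dynamic range = 20 * log10(Vmax / Vnoise).
DR = 20 * log10(1.06 / 0.0079)
DR = 20 * log10(134.18)
DR = 42.55 dB

42.55 dB


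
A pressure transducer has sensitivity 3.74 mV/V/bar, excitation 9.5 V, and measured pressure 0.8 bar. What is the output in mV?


Output = sensitivity * Vex * P.
Vout = 3.74 * 9.5 * 0.8
Vout = 35.53 * 0.8
Vout = 28.42 mV

28.42 mV


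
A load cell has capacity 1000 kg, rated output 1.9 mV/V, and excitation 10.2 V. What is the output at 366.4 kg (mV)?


Vout = rated_output * Vex * (load / capacity).
Vout = 1.9 * 10.2 * (366.4 / 1000)
Vout = 1.9 * 10.2 * 0.3664
Vout = 7.101 mV

7.101 mV


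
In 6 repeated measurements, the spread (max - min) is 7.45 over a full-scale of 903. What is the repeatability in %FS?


Repeatability = (spread / full scale) * 100%.
R = (7.45 / 903) * 100
R = 0.825 %FS

0.825 %FS


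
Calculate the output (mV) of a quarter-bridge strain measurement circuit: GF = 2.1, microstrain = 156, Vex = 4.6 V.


Quarter bridge output: Vout = (GF * epsilon * Vex) / 4.
Vout = (2.1 * 156e-6 * 4.6) / 4
Vout = 0.00150696 / 4 V
Vout = 0.00037674 V = 0.3767 mV

0.3767 mV


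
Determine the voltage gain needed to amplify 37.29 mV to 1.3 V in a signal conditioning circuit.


Gain = Vout / Vin (converting to same units).
G = 1.3 V / 37.29 mV
G = 1300.0 mV / 37.29 mV
G = 34.86

34.86


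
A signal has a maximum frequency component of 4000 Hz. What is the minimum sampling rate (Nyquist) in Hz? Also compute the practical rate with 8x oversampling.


By Nyquist theorem, fs_min = 2 * fmax.
fs_min = 2 * 4000 = 8000 Hz
Practical rate = 8 * fs_min = 8 * 8000 = 64000 Hz

fs_min = 8000 Hz, fs_practical = 64000 Hz


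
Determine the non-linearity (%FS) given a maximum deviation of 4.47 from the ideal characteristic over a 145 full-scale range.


Linearity error = (max deviation / full scale) * 100%.
Linearity = (4.47 / 145) * 100
Linearity = 3.083 %FS

3.083 %FS


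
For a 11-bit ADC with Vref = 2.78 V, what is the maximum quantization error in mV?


The maximum quantization error is +/- LSB/2.
LSB = Vref / 2^n = 2.78 / 2048 = 0.00135742 V
Max error = LSB / 2 = 0.00135742 / 2 = 0.00067871 V
Max error = 0.6787 mV

0.6787 mV


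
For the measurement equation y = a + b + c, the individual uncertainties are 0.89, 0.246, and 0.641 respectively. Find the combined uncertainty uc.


For a sum of independent quantities, uc = sqrt(u1^2 + u2^2 + u3^2).
uc = sqrt(0.89^2 + 0.246^2 + 0.641^2)
uc = sqrt(0.7921 + 0.060516 + 0.410881)
uc = 1.1241

1.1241


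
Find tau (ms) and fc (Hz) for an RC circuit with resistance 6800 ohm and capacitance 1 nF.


Time constant: tau = R * C.
tau = 6800 * 1.00e-09 = 6.8e-06 s
tau = 0.0068 ms
Cutoff frequency: fc = 1 / (2*pi*R*C).
fc = 1 / (2*pi*6.8e-06) = 23405.14 Hz

tau = 0.0068 ms, fc = 23405.14 Hz


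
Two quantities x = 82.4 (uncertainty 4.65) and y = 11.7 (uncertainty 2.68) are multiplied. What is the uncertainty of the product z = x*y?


For a product z = x*y, the relative uncertainty is:
uz/z = sqrt((ux/x)^2 + (uy/y)^2)
Relative uncertainties: ux/x = 4.65/82.4 = 0.056432
uy/y = 2.68/11.7 = 0.22906
z = 82.4 * 11.7 = 964.1
uz = 964.1 * sqrt(0.056432^2 + 0.22906^2) = 227.435

227.435


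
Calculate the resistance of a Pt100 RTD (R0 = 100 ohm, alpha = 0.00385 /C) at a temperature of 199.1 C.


The RTD equation: Rt = R0 * (1 + alpha * T).
Rt = 100 * (1 + 0.00385 * 199.1)
Rt = 100 * (1 + 0.766535)
Rt = 100 * 1.766535
Rt = 176.654 ohm

176.654 ohm


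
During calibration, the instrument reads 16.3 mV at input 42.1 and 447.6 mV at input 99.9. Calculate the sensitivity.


Sensitivity = (y2 - y1) / (x2 - x1).
S = (447.6 - 16.3) / (99.9 - 42.1)
S = 431.3 / 57.8
S = 7.4619 mV/unit

7.4619 mV/unit


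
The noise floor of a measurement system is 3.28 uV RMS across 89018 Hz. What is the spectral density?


Noise spectral density = Vrms / sqrt(BW).
NSD = 3.28 / sqrt(89018)
NSD = 3.28 / 298.3588
NSD = 0.011 uV/sqrt(Hz)

0.011 uV/sqrt(Hz)


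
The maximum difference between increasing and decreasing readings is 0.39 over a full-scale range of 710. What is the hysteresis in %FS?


Hysteresis = (max difference / full scale) * 100%.
H = (0.39 / 710) * 100
H = 0.055 %FS

0.055 %FS


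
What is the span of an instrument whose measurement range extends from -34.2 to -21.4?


Span = upper range - lower range.
Span = -21.4 - (-34.2)
Span = 12.8

12.8


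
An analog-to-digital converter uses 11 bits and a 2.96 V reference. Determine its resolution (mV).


The resolution (LSB) of an ADC is Vref / 2^n.
LSB = 2.96 / 2^11
LSB = 2.96 / 2048
LSB = 0.00144531 V = 1.4453125 mV

1.4453125 mV


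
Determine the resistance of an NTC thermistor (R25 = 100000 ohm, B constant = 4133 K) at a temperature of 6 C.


NTC thermistor equation: Rt = R25 * exp(B * (1/T - 1/T25)).
T in Kelvin: 279.15 K, T25 = 298.15 K
1/T - 1/T25 = 1/279.15 - 1/298.15 = 0.00022829
B * (1/T - 1/T25) = 4133 * 0.00022829 = 0.9435
Rt = 100000 * exp(0.9435) = 256898.3 ohm

256898.3 ohm


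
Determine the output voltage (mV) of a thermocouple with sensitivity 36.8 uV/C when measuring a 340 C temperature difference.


The thermocouple output V = sensitivity * dT.
V = 36.8 uV/C * 340 C
V = 12512.0 uV
V = 12.512 mV

12.512 mV


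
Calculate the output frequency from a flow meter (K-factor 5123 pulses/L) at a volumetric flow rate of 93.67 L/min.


Frequency = K * Q / 60 (converting L/min to L/s).
f = 5123 * 93.67 / 60
f = 479871.41 / 60
f = 7997.86 Hz

7997.86 Hz


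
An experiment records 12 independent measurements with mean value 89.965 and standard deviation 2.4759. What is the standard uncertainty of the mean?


The standard uncertainty for Type A evaluation is u = s / sqrt(n).
u = 2.4759 / sqrt(12)
u = 2.4759 / 3.4641
u = 0.7147

0.7147


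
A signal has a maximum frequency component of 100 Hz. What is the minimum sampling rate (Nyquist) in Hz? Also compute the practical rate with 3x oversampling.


By Nyquist theorem, fs_min = 2 * fmax.
fs_min = 2 * 100 = 200 Hz
Practical rate = 3 * fs_min = 3 * 200 = 600 Hz

fs_min = 200 Hz, fs_practical = 600 Hz


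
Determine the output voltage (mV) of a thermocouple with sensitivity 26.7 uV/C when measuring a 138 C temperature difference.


The thermocouple output V = sensitivity * dT.
V = 26.7 uV/C * 138 C
V = 3684.6 uV
V = 3.685 mV

3.685 mV


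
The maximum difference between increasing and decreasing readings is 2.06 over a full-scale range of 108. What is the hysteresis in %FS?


Hysteresis = (max difference / full scale) * 100%.
H = (2.06 / 108) * 100
H = 1.907 %FS

1.907 %FS


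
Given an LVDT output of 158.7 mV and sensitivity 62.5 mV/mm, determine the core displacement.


Displacement = Vout / sensitivity.
d = 158.7 / 62.5
d = 2.539 mm

2.539 mm


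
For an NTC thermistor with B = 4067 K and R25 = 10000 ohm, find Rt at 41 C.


NTC thermistor equation: Rt = R25 * exp(B * (1/T - 1/T25)).
T in Kelvin: 314.15 K, T25 = 298.15 K
1/T - 1/T25 = 1/314.15 - 1/298.15 = -0.00017082
B * (1/T - 1/T25) = 4067 * -0.00017082 = -0.6947
Rt = 10000 * exp(-0.6947) = 4992.0 ohm

4992.0 ohm


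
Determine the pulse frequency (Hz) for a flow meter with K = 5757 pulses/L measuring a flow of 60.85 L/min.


Frequency = K * Q / 60 (converting L/min to L/s).
f = 5757 * 60.85 / 60
f = 350313.45 / 60
f = 5838.56 Hz

5838.56 Hz


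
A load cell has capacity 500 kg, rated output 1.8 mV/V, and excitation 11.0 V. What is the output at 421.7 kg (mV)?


Vout = rated_output * Vex * (load / capacity).
Vout = 1.8 * 11.0 * (421.7 / 500)
Vout = 1.8 * 11.0 * 0.8434
Vout = 16.699 mV

16.699 mV


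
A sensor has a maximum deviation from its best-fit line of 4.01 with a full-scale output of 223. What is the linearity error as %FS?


Linearity error = (max deviation / full scale) * 100%.
Linearity = (4.01 / 223) * 100
Linearity = 1.798 %FS

1.798 %FS


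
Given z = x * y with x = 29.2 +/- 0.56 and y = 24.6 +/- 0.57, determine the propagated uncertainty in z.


For a product z = x*y, the relative uncertainty is:
uz/z = sqrt((ux/x)^2 + (uy/y)^2)
Relative uncertainties: ux/x = 0.56/29.2 = 0.019178
uy/y = 0.57/24.6 = 0.023171
z = 29.2 * 24.6 = 718.3
uz = 718.3 * sqrt(0.019178^2 + 0.023171^2) = 21.606

21.606


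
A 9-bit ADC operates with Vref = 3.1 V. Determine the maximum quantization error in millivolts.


The maximum quantization error is +/- LSB/2.
LSB = Vref / 2^n = 3.1 / 512 = 0.00605469 V
Max error = LSB / 2 = 0.00605469 / 2 = 0.00302734 V
Max error = 3.0273 mV

3.0273 mV


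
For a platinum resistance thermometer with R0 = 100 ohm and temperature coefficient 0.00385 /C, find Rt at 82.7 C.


The RTD equation: Rt = R0 * (1 + alpha * T).
Rt = 100 * (1 + 0.00385 * 82.7)
Rt = 100 * (1 + 0.318395)
Rt = 100 * 1.318395
Rt = 131.839 ohm

131.839 ohm


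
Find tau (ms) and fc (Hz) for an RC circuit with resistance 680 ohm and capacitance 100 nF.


Time constant: tau = R * C.
tau = 680 * 1.00e-07 = 6.8e-05 s
tau = 0.068 ms
Cutoff frequency: fc = 1 / (2*pi*R*C).
fc = 1 / (2*pi*6.8e-05) = 2340.51 Hz

tau = 0.068 ms, fc = 2340.51 Hz


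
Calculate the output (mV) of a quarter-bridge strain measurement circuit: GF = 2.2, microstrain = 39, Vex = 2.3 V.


Quarter bridge output: Vout = (GF * epsilon * Vex) / 4.
Vout = (2.2 * 39e-6 * 2.3) / 4
Vout = 0.00019734 / 4 V
Vout = 4.934e-05 V = 0.0493 mV

0.0493 mV


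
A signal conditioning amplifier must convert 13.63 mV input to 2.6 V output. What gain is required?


Gain = Vout / Vin (converting to same units).
G = 2.6 V / 13.63 mV
G = 2600.0 mV / 13.63 mV
G = 190.76

190.76


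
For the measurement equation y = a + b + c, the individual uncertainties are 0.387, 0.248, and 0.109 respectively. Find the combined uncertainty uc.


For a sum of independent quantities, uc = sqrt(u1^2 + u2^2 + u3^2).
uc = sqrt(0.387^2 + 0.248^2 + 0.109^2)
uc = sqrt(0.149769 + 0.061504 + 0.011881)
uc = 0.4724

0.4724


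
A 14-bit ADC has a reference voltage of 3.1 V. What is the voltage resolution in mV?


The resolution (LSB) of an ADC is Vref / 2^n.
LSB = 3.1 / 2^14
LSB = 3.1 / 16384
LSB = 0.00018921 V = 0.18920898 mV

0.18920898 mV


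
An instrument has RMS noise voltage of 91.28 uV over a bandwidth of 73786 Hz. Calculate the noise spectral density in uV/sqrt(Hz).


Noise spectral density = Vrms / sqrt(BW).
NSD = 91.28 / sqrt(73786)
NSD = 91.28 / 271.6358
NSD = 0.336 uV/sqrt(Hz)

0.336 uV/sqrt(Hz)


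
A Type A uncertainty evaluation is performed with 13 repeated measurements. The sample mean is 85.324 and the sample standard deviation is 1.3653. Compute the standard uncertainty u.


The standard uncertainty for Type A evaluation is u = s / sqrt(n).
u = 1.3653 / sqrt(13)
u = 1.3653 / 3.6056
u = 0.3787

0.3787


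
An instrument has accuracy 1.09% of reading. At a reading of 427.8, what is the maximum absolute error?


Absolute error = (accuracy% / 100) * reading.
Error = (1.09 / 100) * 427.8
Error = 0.0109 * 427.8
Error = 4.663

4.663


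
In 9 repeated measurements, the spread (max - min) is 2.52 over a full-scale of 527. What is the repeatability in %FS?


Repeatability = (spread / full scale) * 100%.
R = (2.52 / 527) * 100
R = 0.478 %FS

0.478 %FS


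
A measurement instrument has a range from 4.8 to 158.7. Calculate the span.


Span = upper range - lower range.
Span = 158.7 - (4.8)
Span = 153.9

153.9


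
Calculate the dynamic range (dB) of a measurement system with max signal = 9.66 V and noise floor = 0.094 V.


Dynamic range = 20 * log10(Vmax / Vnoise).
DR = 20 * log10(9.66 / 0.094)
DR = 20 * log10(102.77)
DR = 40.24 dB

40.24 dB


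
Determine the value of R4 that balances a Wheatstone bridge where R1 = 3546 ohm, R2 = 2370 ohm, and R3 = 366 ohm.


At balance: R1*R4 = R2*R3, so R4 = R2*R3/R1.
R4 = 2370 * 366 / 3546
R4 = 867420 / 3546
R4 = 244.62 ohm

244.62 ohm


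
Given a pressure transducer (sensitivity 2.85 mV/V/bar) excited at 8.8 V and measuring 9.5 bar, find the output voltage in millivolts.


Output = sensitivity * Vex * P.
Vout = 2.85 * 8.8 * 9.5
Vout = 25.08 * 9.5
Vout = 238.26 mV

238.26 mV


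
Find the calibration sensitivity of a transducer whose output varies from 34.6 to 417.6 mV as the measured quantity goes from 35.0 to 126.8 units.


Sensitivity = (y2 - y1) / (x2 - x1).
S = (417.6 - 34.6) / (126.8 - 35.0)
S = 383.0 / 91.8
S = 4.1721 mV/unit

4.1721 mV/unit


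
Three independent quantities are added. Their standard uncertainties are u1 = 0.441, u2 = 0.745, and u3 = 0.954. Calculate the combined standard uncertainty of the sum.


For a sum of independent quantities, uc = sqrt(u1^2 + u2^2 + u3^2).
uc = sqrt(0.441^2 + 0.745^2 + 0.954^2)
uc = sqrt(0.194481 + 0.555025 + 0.910116)
uc = 1.2883

1.2883


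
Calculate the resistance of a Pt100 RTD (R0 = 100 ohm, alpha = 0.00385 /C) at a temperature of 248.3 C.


The RTD equation: Rt = R0 * (1 + alpha * T).
Rt = 100 * (1 + 0.00385 * 248.3)
Rt = 100 * (1 + 0.955955)
Rt = 100 * 1.955955
Rt = 195.596 ohm

195.596 ohm


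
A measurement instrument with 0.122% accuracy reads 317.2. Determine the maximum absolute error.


Absolute error = (accuracy% / 100) * reading.
Error = (0.122 / 100) * 317.2
Error = 0.00122 * 317.2
Error = 0.387

0.387


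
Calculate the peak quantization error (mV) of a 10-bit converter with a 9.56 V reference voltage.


The maximum quantization error is +/- LSB/2.
LSB = Vref / 2^n = 9.56 / 1024 = 0.00933594 V
Max error = LSB / 2 = 0.00933594 / 2 = 0.00466797 V
Max error = 4.668 mV

4.668 mV


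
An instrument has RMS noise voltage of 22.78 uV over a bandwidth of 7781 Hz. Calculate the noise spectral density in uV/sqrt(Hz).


Noise spectral density = Vrms / sqrt(BW).
NSD = 22.78 / sqrt(7781)
NSD = 22.78 / 88.21
NSD = 0.2582 uV/sqrt(Hz)

0.2582 uV/sqrt(Hz)


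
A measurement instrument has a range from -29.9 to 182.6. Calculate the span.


Span = upper range - lower range.
Span = 182.6 - (-29.9)
Span = 212.5

212.5


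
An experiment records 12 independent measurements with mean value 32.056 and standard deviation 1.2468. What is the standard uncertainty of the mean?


The standard uncertainty for Type A evaluation is u = s / sqrt(n).
u = 1.2468 / sqrt(12)
u = 1.2468 / 3.4641
u = 0.3599

0.3599


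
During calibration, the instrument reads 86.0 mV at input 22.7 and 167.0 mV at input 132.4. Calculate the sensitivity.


Sensitivity = (y2 - y1) / (x2 - x1).
S = (167.0 - 86.0) / (132.4 - 22.7)
S = 81.0 / 109.7
S = 0.7384 mV/unit

0.7384 mV/unit


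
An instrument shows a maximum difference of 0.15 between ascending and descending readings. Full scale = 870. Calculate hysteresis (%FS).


Hysteresis = (max difference / full scale) * 100%.
H = (0.15 / 870) * 100
H = 0.017 %FS

0.017 %FS


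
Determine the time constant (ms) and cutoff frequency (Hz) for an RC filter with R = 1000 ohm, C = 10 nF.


Time constant: tau = R * C.
tau = 1000 * 1.00e-08 = 1e-05 s
tau = 0.01 ms
Cutoff frequency: fc = 1 / (2*pi*R*C).
fc = 1 / (2*pi*1e-05) = 15915.49 Hz

tau = 0.01 ms, fc = 15915.49 Hz


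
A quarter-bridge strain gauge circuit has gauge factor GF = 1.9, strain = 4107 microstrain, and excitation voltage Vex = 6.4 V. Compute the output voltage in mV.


Quarter bridge output: Vout = (GF * epsilon * Vex) / 4.
Vout = (1.9 * 4107e-6 * 6.4) / 4
Vout = 0.04994112 / 4 V
Vout = 0.01248528 V = 12.4853 mV

12.4853 mV


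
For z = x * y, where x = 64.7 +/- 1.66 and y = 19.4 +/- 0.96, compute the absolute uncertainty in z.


For a product z = x*y, the relative uncertainty is:
uz/z = sqrt((ux/x)^2 + (uy/y)^2)
Relative uncertainties: ux/x = 1.66/64.7 = 0.025657
uy/y = 0.96/19.4 = 0.049485
z = 64.7 * 19.4 = 1255.2
uz = 1255.2 * sqrt(0.025657^2 + 0.049485^2) = 69.964

69.964


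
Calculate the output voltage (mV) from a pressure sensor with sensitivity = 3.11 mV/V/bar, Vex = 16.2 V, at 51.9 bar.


Output = sensitivity * Vex * P.
Vout = 3.11 * 16.2 * 51.9
Vout = 50.382 * 51.9
Vout = 2614.83 mV

2614.83 mV


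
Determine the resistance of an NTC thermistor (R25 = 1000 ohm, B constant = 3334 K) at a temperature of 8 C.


NTC thermistor equation: Rt = R25 * exp(B * (1/T - 1/T25)).
T in Kelvin: 281.15 K, T25 = 298.15 K
1/T - 1/T25 = 1/281.15 - 1/298.15 = 0.0002028
B * (1/T - 1/T25) = 3334 * 0.0002028 = 0.6761
Rt = 1000 * exp(0.6761) = 1966.3 ohm

1966.3 ohm


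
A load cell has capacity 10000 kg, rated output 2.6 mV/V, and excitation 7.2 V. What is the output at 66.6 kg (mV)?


Vout = rated_output * Vex * (load / capacity).
Vout = 2.6 * 7.2 * (66.6 / 10000)
Vout = 2.6 * 7.2 * 0.00666
Vout = 0.125 mV

0.125 mV


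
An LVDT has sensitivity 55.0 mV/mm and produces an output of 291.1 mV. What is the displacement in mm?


Displacement = Vout / sensitivity.
d = 291.1 / 55.0
d = 5.293 mm

5.293 mm


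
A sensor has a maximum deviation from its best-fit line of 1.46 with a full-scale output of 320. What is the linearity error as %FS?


Linearity error = (max deviation / full scale) * 100%.
Linearity = (1.46 / 320) * 100
Linearity = 0.456 %FS

0.456 %FS


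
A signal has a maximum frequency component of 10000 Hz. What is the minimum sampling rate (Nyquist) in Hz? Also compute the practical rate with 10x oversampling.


By Nyquist theorem, fs_min = 2 * fmax.
fs_min = 2 * 10000 = 20000 Hz
Practical rate = 10 * fs_min = 10 * 20000 = 200000 Hz

fs_min = 20000 Hz, fs_practical = 200000 Hz


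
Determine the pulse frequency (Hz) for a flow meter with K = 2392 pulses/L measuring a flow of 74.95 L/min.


Frequency = K * Q / 60 (converting L/min to L/s).
f = 2392 * 74.95 / 60
f = 179280.4 / 60
f = 2988.01 Hz

2988.01 Hz


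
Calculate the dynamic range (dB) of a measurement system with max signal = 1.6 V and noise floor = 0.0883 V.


Dynamic range = 20 * log10(Vmax / Vnoise).
DR = 20 * log10(1.6 / 0.0883)
DR = 20 * log10(18.12)
DR = 25.16 dB

25.16 dB


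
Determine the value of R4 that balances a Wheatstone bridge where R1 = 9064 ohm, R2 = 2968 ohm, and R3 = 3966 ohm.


At balance: R1*R4 = R2*R3, so R4 = R2*R3/R1.
R4 = 2968 * 3966 / 9064
R4 = 11771088 / 9064
R4 = 1298.66 ohm

1298.66 ohm


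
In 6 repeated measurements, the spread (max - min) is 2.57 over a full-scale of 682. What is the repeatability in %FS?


Repeatability = (spread / full scale) * 100%.
R = (2.57 / 682) * 100
R = 0.377 %FS

0.377 %FS


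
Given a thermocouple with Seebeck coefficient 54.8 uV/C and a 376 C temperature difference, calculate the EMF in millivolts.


The thermocouple output V = sensitivity * dT.
V = 54.8 uV/C * 376 C
V = 20604.8 uV
V = 20.605 mV

20.605 mV


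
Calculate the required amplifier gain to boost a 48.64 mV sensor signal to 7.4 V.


Gain = Vout / Vin (converting to same units).
G = 7.4 V / 48.64 mV
G = 7400.0 mV / 48.64 mV
G = 152.14

152.14


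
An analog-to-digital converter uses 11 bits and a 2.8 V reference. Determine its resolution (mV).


The resolution (LSB) of an ADC is Vref / 2^n.
LSB = 2.8 / 2^11
LSB = 2.8 / 2048
LSB = 0.00136719 V = 1.3671875 mV

1.3671875 mV


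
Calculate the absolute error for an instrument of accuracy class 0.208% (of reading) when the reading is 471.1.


Absolute error = (accuracy% / 100) * reading.
Error = (0.208 / 100) * 471.1
Error = 0.00208 * 471.1
Error = 0.9799

0.9799


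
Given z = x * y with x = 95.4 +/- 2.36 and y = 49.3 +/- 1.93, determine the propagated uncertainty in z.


For a product z = x*y, the relative uncertainty is:
uz/z = sqrt((ux/x)^2 + (uy/y)^2)
Relative uncertainties: ux/x = 2.36/95.4 = 0.024738
uy/y = 1.93/49.3 = 0.039148
z = 95.4 * 49.3 = 4703.2
uz = 4703.2 * sqrt(0.024738^2 + 0.039148^2) = 217.802

217.802


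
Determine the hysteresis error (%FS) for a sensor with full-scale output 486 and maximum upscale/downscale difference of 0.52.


Hysteresis = (max difference / full scale) * 100%.
H = (0.52 / 486) * 100
H = 0.107 %FS

0.107 %FS


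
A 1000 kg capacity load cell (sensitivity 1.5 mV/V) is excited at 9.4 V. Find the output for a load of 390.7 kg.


Vout = rated_output * Vex * (load / capacity).
Vout = 1.5 * 9.4 * (390.7 / 1000)
Vout = 1.5 * 9.4 * 0.3907
Vout = 5.509 mV

5.509 mV


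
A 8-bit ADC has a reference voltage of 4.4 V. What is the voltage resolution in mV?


The resolution (LSB) of an ADC is Vref / 2^n.
LSB = 4.4 / 2^8
LSB = 4.4 / 256
LSB = 0.0171875 V = 17.1875 mV

17.1875 mV


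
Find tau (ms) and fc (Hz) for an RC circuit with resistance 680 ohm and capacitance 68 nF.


Time constant: tau = R * C.
tau = 680 * 6.80e-08 = 4.624e-05 s
tau = 0.0462 ms
Cutoff frequency: fc = 1 / (2*pi*R*C).
fc = 1 / (2*pi*4.624e-05) = 3441.93 Hz

tau = 0.0462 ms, fc = 3441.93 Hz


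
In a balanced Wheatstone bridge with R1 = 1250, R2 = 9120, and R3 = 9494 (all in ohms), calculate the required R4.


At balance: R1*R4 = R2*R3, so R4 = R2*R3/R1.
R4 = 9120 * 9494 / 1250
R4 = 86585280 / 1250
R4 = 69268.22 ohm

69268.22 ohm


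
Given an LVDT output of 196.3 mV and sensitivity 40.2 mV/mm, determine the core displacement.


Displacement = Vout / sensitivity.
d = 196.3 / 40.2
d = 4.883 mm

4.883 mm


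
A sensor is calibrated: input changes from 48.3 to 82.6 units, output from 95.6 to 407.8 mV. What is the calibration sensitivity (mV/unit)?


Sensitivity = (y2 - y1) / (x2 - x1).
S = (407.8 - 95.6) / (82.6 - 48.3)
S = 312.2 / 34.3
S = 9.102 mV/unit

9.102 mV/unit


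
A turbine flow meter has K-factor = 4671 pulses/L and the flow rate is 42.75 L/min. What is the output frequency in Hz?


Frequency = K * Q / 60 (converting L/min to L/s).
f = 4671 * 42.75 / 60
f = 199685.25 / 60
f = 3328.09 Hz

3328.09 Hz


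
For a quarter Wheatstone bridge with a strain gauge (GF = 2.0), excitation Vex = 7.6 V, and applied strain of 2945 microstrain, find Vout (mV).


Quarter bridge output: Vout = (GF * epsilon * Vex) / 4.
Vout = (2.0 * 2945e-6 * 7.6) / 4
Vout = 0.044764 / 4 V
Vout = 0.011191 V = 11.191 mV

11.191 mV


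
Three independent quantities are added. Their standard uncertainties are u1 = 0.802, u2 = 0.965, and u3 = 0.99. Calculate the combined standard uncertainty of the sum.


For a sum of independent quantities, uc = sqrt(u1^2 + u2^2 + u3^2).
uc = sqrt(0.802^2 + 0.965^2 + 0.99^2)
uc = sqrt(0.643204 + 0.931225 + 0.9801)
uc = 1.5983

1.5983


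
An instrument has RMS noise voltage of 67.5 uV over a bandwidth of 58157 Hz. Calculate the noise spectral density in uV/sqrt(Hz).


Noise spectral density = Vrms / sqrt(BW).
NSD = 67.5 / sqrt(58157)
NSD = 67.5 / 241.1576
NSD = 0.2799 uV/sqrt(Hz)

0.2799 uV/sqrt(Hz)


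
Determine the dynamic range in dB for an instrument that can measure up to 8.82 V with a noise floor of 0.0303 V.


Dynamic range = 20 * log10(Vmax / Vnoise).
DR = 20 * log10(8.82 / 0.0303)
DR = 20 * log10(291.09)
DR = 49.28 dB

49.28 dB


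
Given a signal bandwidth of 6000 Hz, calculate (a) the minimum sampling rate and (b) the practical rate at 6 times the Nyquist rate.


By Nyquist theorem, fs_min = 2 * fmax.
fs_min = 2 * 6000 = 12000 Hz
Practical rate = 6 * fs_min = 6 * 12000 = 72000 Hz

fs_min = 12000 Hz, fs_practical = 72000 Hz


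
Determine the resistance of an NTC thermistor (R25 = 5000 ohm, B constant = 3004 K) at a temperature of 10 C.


NTC thermistor equation: Rt = R25 * exp(B * (1/T - 1/T25)).
T in Kelvin: 283.15 K, T25 = 298.15 K
1/T - 1/T25 = 1/283.15 - 1/298.15 = 0.00017768
B * (1/T - 1/T25) = 3004 * 0.00017768 = 0.5338
Rt = 5000 * exp(0.5338) = 8526.6 ohm

8526.6 ohm


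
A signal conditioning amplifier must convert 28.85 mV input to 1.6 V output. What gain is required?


Gain = Vout / Vin (converting to same units).
G = 1.6 V / 28.85 mV
G = 1600.0 mV / 28.85 mV
G = 55.46

55.46


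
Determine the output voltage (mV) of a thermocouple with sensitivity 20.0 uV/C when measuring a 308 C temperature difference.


The thermocouple output V = sensitivity * dT.
V = 20.0 uV/C * 308 C
V = 6160.0 uV
V = 6.16 mV

6.16 mV


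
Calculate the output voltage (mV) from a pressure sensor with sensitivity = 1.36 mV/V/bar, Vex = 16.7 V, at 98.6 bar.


Output = sensitivity * Vex * P.
Vout = 1.36 * 16.7 * 98.6
Vout = 22.712 * 98.6
Vout = 2239.4 mV

2239.4 mV


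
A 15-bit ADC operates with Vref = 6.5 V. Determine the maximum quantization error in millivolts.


The maximum quantization error is +/- LSB/2.
LSB = Vref / 2^n = 6.5 / 32768 = 0.00019836 V
Max error = LSB / 2 = 0.00019836 / 2 = 9.918e-05 V
Max error = 0.0992 mV

0.0992 mV


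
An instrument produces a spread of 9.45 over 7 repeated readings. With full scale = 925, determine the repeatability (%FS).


Repeatability = (spread / full scale) * 100%.
R = (9.45 / 925) * 100
R = 1.022 %FS

1.022 %FS


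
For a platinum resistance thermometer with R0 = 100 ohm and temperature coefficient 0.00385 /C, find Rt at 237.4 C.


The RTD equation: Rt = R0 * (1 + alpha * T).
Rt = 100 * (1 + 0.00385 * 237.4)
Rt = 100 * (1 + 0.91399)
Rt = 100 * 1.91399
Rt = 191.399 ohm

191.399 ohm


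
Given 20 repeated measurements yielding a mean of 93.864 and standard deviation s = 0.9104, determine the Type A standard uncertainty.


The standard uncertainty for Type A evaluation is u = s / sqrt(n).
u = 0.9104 / sqrt(20)
u = 0.9104 / 4.4721
u = 0.2036

0.2036


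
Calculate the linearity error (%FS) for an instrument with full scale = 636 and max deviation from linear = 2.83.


Linearity error = (max deviation / full scale) * 100%.
Linearity = (2.83 / 636) * 100
Linearity = 0.445 %FS

0.445 %FS


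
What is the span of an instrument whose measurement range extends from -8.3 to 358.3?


Span = upper range - lower range.
Span = 358.3 - (-8.3)
Span = 366.6

366.6


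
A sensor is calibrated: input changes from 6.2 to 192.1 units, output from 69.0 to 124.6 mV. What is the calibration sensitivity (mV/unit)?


Sensitivity = (y2 - y1) / (x2 - x1).
S = (124.6 - 69.0) / (192.1 - 6.2)
S = 55.6 / 185.9
S = 0.2991 mV/unit

0.2991 mV/unit


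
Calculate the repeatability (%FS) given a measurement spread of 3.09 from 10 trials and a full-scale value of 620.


Repeatability = (spread / full scale) * 100%.
R = (3.09 / 620) * 100
R = 0.498 %FS

0.498 %FS


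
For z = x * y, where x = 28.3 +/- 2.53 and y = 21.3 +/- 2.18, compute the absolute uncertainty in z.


For a product z = x*y, the relative uncertainty is:
uz/z = sqrt((ux/x)^2 + (uy/y)^2)
Relative uncertainties: ux/x = 2.53/28.3 = 0.089399
uy/y = 2.18/21.3 = 0.102347
z = 28.3 * 21.3 = 602.8
uz = 602.8 * sqrt(0.089399^2 + 0.102347^2) = 81.916

81.916


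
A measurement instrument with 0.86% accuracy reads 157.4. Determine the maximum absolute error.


Absolute error = (accuracy% / 100) * reading.
Error = (0.86 / 100) * 157.4
Error = 0.0086 * 157.4
Error = 1.3536

1.3536


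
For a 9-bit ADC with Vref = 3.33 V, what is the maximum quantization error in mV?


The maximum quantization error is +/- LSB/2.
LSB = Vref / 2^n = 3.33 / 512 = 0.00650391 V
Max error = LSB / 2 = 0.00650391 / 2 = 0.00325195 V
Max error = 3.252 mV

3.252 mV


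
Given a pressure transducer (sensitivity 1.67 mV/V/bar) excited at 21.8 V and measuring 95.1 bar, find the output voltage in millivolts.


Output = sensitivity * Vex * P.
Vout = 1.67 * 21.8 * 95.1
Vout = 36.406 * 95.1
Vout = 3462.21 mV

3462.21 mV


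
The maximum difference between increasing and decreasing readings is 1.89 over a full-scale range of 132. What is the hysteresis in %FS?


Hysteresis = (max difference / full scale) * 100%.
H = (1.89 / 132) * 100
H = 1.432 %FS

1.432 %FS


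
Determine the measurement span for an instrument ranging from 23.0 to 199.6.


Span = upper range - lower range.
Span = 199.6 - (23.0)
Span = 176.6

176.6


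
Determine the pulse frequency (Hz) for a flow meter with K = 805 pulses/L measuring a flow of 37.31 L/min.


Frequency = K * Q / 60 (converting L/min to L/s).
f = 805 * 37.31 / 60
f = 30034.55 / 60
f = 500.58 Hz

500.58 Hz


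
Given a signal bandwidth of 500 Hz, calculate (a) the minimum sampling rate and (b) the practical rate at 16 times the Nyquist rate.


By Nyquist theorem, fs_min = 2 * fmax.
fs_min = 2 * 500 = 1000 Hz
Practical rate = 16 * fs_min = 16 * 1000 = 16000 Hz

fs_min = 1000 Hz, fs_practical = 16000 Hz


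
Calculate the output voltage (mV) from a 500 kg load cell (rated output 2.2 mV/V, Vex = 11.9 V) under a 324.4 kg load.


Vout = rated_output * Vex * (load / capacity).
Vout = 2.2 * 11.9 * (324.4 / 500)
Vout = 2.2 * 11.9 * 0.6488
Vout = 16.986 mV

16.986 mV


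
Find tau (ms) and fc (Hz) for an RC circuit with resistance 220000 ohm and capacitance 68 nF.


Time constant: tau = R * C.
tau = 220000 * 6.80e-08 = 0.01496 s
tau = 14.96 ms
Cutoff frequency: fc = 1 / (2*pi*R*C).
fc = 1 / (2*pi*0.01496) = 10.64 Hz

tau = 14.96 ms, fc = 10.64 Hz


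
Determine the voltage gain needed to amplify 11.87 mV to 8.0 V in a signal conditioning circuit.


Gain = Vout / Vin (converting to same units).
G = 8.0 V / 11.87 mV
G = 8000.0 mV / 11.87 mV
G = 673.97

673.97


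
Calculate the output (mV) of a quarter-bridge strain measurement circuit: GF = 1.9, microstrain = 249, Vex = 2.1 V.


Quarter bridge output: Vout = (GF * epsilon * Vex) / 4.
Vout = (1.9 * 249e-6 * 2.1) / 4
Vout = 0.00099351 / 4 V
Vout = 0.00024838 V = 0.2484 mV

0.2484 mV


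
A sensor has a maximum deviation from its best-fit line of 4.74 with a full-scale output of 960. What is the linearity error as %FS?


Linearity error = (max deviation / full scale) * 100%.
Linearity = (4.74 / 960) * 100
Linearity = 0.494 %FS

0.494 %FS


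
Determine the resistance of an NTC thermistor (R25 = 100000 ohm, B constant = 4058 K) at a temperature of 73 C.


NTC thermistor equation: Rt = R25 * exp(B * (1/T - 1/T25)).
T in Kelvin: 346.15 K, T25 = 298.15 K
1/T - 1/T25 = 1/346.15 - 1/298.15 = -0.0004651
B * (1/T - 1/T25) = 4058 * -0.0004651 = -1.8874
Rt = 100000 * exp(-1.8874) = 15147.2 ohm

15147.2 ohm


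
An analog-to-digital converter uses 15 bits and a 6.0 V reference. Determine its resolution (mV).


The resolution (LSB) of an ADC is Vref / 2^n.
LSB = 6.0 / 2^15
LSB = 6.0 / 32768
LSB = 0.00018311 V = 0.18310547 mV

0.18310547 mV


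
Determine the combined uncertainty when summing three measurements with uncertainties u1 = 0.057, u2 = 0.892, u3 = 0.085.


For a sum of independent quantities, uc = sqrt(u1^2 + u2^2 + u3^2).
uc = sqrt(0.057^2 + 0.892^2 + 0.085^2)
uc = sqrt(0.003249 + 0.795664 + 0.007225)
uc = 0.8979

0.8979


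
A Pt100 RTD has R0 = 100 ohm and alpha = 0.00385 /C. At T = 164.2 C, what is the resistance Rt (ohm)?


The RTD equation: Rt = R0 * (1 + alpha * T).
Rt = 100 * (1 + 0.00385 * 164.2)
Rt = 100 * (1 + 0.63217)
Rt = 100 * 1.63217
Rt = 163.217 ohm

163.217 ohm


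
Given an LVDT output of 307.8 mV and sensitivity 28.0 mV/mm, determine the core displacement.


Displacement = Vout / sensitivity.
d = 307.8 / 28.0
d = 10.993 mm

10.993 mm


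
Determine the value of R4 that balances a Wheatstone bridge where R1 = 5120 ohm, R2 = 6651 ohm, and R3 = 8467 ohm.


At balance: R1*R4 = R2*R3, so R4 = R2*R3/R1.
R4 = 6651 * 8467 / 5120
R4 = 56314017 / 5120
R4 = 10998.83 ohm

10998.83 ohm


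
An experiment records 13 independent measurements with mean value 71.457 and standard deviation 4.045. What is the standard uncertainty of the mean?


The standard uncertainty for Type A evaluation is u = s / sqrt(n).
u = 4.045 / sqrt(13)
u = 4.045 / 3.6056
u = 1.1219

1.1219


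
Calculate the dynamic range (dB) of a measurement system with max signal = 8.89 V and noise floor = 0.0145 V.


Dynamic range = 20 * log10(Vmax / Vnoise).
DR = 20 * log10(8.89 / 0.0145)
DR = 20 * log10(613.1)
DR = 55.75 dB

55.75 dB


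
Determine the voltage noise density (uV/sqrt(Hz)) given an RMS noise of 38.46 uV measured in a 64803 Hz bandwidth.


Noise spectral density = Vrms / sqrt(BW).
NSD = 38.46 / sqrt(64803)
NSD = 38.46 / 254.5643
NSD = 0.1511 uV/sqrt(Hz)

0.1511 uV/sqrt(Hz)


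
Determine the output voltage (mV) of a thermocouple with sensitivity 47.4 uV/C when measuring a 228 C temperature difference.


The thermocouple output V = sensitivity * dT.
V = 47.4 uV/C * 228 C
V = 10807.2 uV
V = 10.807 mV

10.807 mV


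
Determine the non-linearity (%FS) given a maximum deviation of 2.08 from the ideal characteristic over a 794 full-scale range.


Linearity error = (max deviation / full scale) * 100%.
Linearity = (2.08 / 794) * 100
Linearity = 0.262 %FS

0.262 %FS


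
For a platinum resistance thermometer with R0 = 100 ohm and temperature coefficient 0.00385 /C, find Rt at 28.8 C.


The RTD equation: Rt = R0 * (1 + alpha * T).
Rt = 100 * (1 + 0.00385 * 28.8)
Rt = 100 * (1 + 0.11088)
Rt = 100 * 1.11088
Rt = 111.088 ohm

111.088 ohm
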